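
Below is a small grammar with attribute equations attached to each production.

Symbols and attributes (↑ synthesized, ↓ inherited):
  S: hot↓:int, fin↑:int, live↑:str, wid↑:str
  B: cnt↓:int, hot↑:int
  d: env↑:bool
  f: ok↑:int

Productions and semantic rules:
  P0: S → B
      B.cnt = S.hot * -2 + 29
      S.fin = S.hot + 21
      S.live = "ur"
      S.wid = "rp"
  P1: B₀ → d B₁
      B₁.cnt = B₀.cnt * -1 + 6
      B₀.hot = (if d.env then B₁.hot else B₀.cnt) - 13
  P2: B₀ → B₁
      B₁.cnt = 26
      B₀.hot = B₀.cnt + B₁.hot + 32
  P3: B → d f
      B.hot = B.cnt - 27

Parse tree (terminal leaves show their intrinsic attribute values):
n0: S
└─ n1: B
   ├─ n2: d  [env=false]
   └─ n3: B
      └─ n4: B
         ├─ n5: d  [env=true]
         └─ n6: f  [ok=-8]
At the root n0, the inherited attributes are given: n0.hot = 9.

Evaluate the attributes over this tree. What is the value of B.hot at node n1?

-2

1. n0.hot = 9  [given at root]
2. n1.cnt = 11  [S.hot * -2 + 29]
3. n2.env = false  [terminal]
4. n3.cnt = -5  [B₀.cnt * -1 + 6]
5. n4.cnt = 26  [26]
6. n5.env = true  [terminal]
7. n6.ok = -8  [terminal]
8. n4.hot = -1  [B.cnt - 27]
9. n3.hot = 26  [B₀.cnt + B₁.hot + 32]
10. n1.hot = -2  [(if d.env then B₁.hot else B₀.cnt) - 13]
11. n0.fin = 30  [S.hot + 21]
12. n0.live = "ur"  ["ur"]
13. n0.wid = "rp"  ["rp"]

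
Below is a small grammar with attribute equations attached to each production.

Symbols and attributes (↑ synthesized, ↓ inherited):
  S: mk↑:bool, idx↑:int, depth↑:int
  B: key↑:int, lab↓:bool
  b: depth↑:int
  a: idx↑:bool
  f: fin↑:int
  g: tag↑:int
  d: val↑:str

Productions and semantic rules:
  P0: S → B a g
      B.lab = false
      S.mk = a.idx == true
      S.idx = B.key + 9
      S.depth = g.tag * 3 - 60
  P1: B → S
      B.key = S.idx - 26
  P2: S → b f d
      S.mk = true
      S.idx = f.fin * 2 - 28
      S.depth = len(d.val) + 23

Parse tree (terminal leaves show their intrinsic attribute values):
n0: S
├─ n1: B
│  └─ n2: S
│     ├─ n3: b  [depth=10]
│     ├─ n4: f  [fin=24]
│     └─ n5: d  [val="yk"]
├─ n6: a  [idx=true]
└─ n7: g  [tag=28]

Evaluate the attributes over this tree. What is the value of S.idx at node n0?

1. n1.lab = false  [false]
2. n3.depth = 10  [terminal]
3. n4.fin = 24  [terminal]
4. n5.val = "yk"  [terminal]
5. n2.mk = true  [true]
6. n2.idx = 20  [f.fin * 2 - 28]
7. n2.depth = 25  [len(d.val) + 23]
8. n1.key = -6  [S.idx - 26]
9. n6.idx = true  [terminal]
10. n7.tag = 28  [terminal]
11. n0.mk = true  [a.idx == true]
12. n0.idx = 3  [B.key + 9]
13. n0.depth = 24  [g.tag * 3 - 60]

3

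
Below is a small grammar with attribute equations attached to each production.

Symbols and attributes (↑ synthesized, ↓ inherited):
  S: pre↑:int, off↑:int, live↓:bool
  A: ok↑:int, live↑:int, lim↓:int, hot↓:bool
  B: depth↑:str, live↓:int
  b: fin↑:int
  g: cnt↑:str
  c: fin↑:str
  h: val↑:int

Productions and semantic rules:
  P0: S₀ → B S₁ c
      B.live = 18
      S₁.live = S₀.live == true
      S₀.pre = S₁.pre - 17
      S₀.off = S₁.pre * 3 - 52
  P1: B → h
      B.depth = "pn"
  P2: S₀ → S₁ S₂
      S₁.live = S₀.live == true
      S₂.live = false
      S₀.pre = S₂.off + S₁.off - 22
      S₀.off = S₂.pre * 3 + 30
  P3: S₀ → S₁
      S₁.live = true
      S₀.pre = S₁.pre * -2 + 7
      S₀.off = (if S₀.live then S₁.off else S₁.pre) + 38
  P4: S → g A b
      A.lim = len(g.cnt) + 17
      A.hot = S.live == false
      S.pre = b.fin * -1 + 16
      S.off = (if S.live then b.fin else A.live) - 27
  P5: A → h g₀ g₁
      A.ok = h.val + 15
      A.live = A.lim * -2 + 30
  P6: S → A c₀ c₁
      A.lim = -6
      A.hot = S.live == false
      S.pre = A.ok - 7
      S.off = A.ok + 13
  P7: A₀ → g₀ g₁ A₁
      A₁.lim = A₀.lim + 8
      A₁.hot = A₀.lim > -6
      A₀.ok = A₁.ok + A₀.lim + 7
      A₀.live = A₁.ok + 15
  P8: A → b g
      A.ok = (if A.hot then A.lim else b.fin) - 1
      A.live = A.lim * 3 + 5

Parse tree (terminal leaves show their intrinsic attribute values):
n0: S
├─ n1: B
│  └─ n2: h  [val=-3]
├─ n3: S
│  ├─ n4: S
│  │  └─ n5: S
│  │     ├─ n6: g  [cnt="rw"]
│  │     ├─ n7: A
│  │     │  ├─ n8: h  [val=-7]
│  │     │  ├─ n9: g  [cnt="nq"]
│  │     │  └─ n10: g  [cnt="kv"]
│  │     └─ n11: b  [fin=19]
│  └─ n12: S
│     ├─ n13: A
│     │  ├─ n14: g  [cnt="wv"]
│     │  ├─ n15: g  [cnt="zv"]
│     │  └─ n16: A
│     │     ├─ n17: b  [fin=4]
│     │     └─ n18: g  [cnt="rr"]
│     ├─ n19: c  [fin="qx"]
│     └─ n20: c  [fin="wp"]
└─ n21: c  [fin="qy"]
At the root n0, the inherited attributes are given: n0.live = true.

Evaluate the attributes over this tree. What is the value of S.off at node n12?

17

1. n0.live = true  [given at root]
2. n1.live = 18  [18]
3. n2.val = -3  [terminal]
4. n1.depth = "pn"  ["pn"]
5. n3.live = true  [S₀.live == true]
6. n4.live = true  [S₀.live == true]
7. n5.live = true  [true]
8. n6.cnt = "rw"  [terminal]
9. n7.lim = 19  [len(g.cnt) + 17]
10. n7.hot = false  [S.live == false]
11. n8.val = -7  [terminal]
12. n9.cnt = "nq"  [terminal]
13. n10.cnt = "kv"  [terminal]
14. n7.ok = 8  [h.val + 15]
15. n7.live = -8  [A.lim * -2 + 30]
16. n11.fin = 19  [terminal]
17. n5.pre = -3  [b.fin * -1 + 16]
18. n5.off = -8  [(if S.live then b.fin else A.live) - 27]
19. n4.pre = 13  [S₁.pre * -2 + 7]
20. n4.off = 30  [(if S₀.live then S₁.off else S₁.pre) + 38]
21. n12.live = false  [false]
22. n13.lim = -6  [-6]
23. n13.hot = true  [S.live == false]
24. n14.cnt = "wv"  [terminal]
25. n15.cnt = "zv"  [terminal]
26. n16.lim = 2  [A₀.lim + 8]
27. n16.hot = false  [A₀.lim > -6]
28. n17.fin = 4  [terminal]
29. n18.cnt = "rr"  [terminal]
30. n16.ok = 3  [(if A.hot then A.lim else b.fin) - 1]
31. n16.live = 11  [A.lim * 3 + 5]
32. n13.ok = 4  [A₁.ok + A₀.lim + 7]
33. n13.live = 18  [A₁.ok + 15]
34. n19.fin = "qx"  [terminal]
35. n20.fin = "wp"  [terminal]
36. n12.pre = -3  [A.ok - 7]
37. n12.off = 17  [A.ok + 13]
38. n3.pre = 25  [S₂.off + S₁.off - 22]
39. n3.off = 21  [S₂.pre * 3 + 30]
40. n21.fin = "qy"  [terminal]
41. n0.pre = 8  [S₁.pre - 17]
42. n0.off = 23  [S₁.pre * 3 - 52]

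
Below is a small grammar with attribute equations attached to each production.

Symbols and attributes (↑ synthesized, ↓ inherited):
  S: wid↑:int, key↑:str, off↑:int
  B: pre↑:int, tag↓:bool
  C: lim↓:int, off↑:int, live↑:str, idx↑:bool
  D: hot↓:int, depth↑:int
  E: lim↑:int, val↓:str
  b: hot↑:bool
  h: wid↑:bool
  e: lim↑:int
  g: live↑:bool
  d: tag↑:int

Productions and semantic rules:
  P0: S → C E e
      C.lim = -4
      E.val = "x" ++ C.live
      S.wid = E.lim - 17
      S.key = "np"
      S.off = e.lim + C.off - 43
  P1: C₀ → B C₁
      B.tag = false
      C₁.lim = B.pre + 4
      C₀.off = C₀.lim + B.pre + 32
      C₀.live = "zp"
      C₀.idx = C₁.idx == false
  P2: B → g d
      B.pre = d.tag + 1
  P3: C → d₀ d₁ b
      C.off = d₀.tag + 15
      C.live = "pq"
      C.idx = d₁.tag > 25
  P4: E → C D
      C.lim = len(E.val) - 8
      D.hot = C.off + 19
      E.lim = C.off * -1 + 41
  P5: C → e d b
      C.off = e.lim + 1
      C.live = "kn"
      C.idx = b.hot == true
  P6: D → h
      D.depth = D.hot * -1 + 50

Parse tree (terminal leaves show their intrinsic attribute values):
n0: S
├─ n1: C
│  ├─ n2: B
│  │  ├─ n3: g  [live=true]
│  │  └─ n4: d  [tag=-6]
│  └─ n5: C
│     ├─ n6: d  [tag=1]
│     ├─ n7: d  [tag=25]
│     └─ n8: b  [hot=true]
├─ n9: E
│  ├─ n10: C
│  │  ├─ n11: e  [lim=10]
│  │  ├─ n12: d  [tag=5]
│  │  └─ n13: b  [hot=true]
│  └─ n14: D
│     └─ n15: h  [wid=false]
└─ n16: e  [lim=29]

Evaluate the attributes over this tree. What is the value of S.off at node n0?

1. n1.lim = -4  [-4]
2. n2.tag = false  [false]
3. n3.live = true  [terminal]
4. n4.tag = -6  [terminal]
5. n2.pre = -5  [d.tag + 1]
6. n5.lim = -1  [B.pre + 4]
7. n6.tag = 1  [terminal]
8. n7.tag = 25  [terminal]
9. n8.hot = true  [terminal]
10. n5.off = 16  [d₀.tag + 15]
11. n5.live = "pq"  ["pq"]
12. n5.idx = false  [d₁.tag > 25]
13. n1.off = 23  [C₀.lim + B.pre + 32]
14. n1.live = "zp"  ["zp"]
15. n1.idx = true  [C₁.idx == false]
16. n9.val = "xzp"  ["x" ++ C.live]
17. n10.lim = -5  [len(E.val) - 8]
18. n11.lim = 10  [terminal]
19. n12.tag = 5  [terminal]
20. n13.hot = true  [terminal]
21. n10.off = 11  [e.lim + 1]
22. n10.live = "kn"  ["kn"]
23. n10.idx = true  [b.hot == true]
24. n14.hot = 30  [C.off + 19]
25. n15.wid = false  [terminal]
26. n14.depth = 20  [D.hot * -1 + 50]
27. n9.lim = 30  [C.off * -1 + 41]
28. n16.lim = 29  [terminal]
29. n0.wid = 13  [E.lim - 17]
30. n0.key = "np"  ["np"]
31. n0.off = 9  [e.lim + C.off - 43]

9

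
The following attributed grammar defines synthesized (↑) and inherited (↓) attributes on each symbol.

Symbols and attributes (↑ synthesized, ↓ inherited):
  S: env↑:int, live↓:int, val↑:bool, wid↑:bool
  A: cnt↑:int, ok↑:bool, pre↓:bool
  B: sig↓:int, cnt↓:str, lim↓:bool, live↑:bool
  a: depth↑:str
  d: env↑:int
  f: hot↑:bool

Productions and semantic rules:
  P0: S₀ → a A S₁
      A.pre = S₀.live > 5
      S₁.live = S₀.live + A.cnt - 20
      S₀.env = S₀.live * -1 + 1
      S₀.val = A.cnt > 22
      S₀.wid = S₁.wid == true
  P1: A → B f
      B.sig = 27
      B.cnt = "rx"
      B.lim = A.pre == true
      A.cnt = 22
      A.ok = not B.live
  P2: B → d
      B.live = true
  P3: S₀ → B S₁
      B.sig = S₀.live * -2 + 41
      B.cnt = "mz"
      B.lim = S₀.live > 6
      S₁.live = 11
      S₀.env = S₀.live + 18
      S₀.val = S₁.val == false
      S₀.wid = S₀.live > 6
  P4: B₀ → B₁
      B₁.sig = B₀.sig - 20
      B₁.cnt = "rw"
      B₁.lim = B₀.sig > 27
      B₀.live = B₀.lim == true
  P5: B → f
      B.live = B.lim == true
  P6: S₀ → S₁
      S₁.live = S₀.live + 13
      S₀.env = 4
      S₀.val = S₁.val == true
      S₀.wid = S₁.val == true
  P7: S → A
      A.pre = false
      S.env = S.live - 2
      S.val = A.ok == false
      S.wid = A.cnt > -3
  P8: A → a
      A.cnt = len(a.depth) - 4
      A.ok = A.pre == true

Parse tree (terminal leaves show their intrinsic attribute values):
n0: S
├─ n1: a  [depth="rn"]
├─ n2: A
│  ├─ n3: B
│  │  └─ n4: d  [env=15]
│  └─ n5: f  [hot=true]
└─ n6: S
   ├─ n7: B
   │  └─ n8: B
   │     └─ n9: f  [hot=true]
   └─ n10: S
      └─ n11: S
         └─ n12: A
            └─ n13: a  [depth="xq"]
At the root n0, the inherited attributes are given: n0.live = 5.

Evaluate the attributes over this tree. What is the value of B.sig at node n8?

7

1. n0.live = 5  [given at root]
2. n1.depth = "rn"  [terminal]
3. n2.pre = false  [S₀.live > 5]
4. n3.sig = 27  [27]
5. n3.cnt = "rx"  ["rx"]
6. n3.lim = false  [A.pre == true]
7. n4.env = 15  [terminal]
8. n3.live = true  [true]
9. n5.hot = true  [terminal]
10. n2.cnt = 22  [22]
11. n2.ok = false  [not B.live]
12. n6.live = 7  [S₀.live + A.cnt - 20]
13. n7.sig = 27  [S₀.live * -2 + 41]
14. n7.cnt = "mz"  ["mz"]
15. n7.lim = true  [S₀.live > 6]
16. n8.sig = 7  [B₀.sig - 20]
17. n8.cnt = "rw"  ["rw"]
18. n8.lim = false  [B₀.sig > 27]
19. n9.hot = true  [terminal]
20. n8.live = false  [B.lim == true]
21. n7.live = true  [B₀.lim == true]
22. n10.live = 11  [11]
23. n11.live = 24  [S₀.live + 13]
24. n12.pre = false  [false]
25. n13.depth = "xq"  [terminal]
26. n12.cnt = -2  [len(a.depth) - 4]
27. n12.ok = false  [A.pre == true]
28. n11.env = 22  [S.live - 2]
29. n11.val = true  [A.ok == false]
30. n11.wid = true  [A.cnt > -3]
31. n10.env = 4  [4]
32. n10.val = true  [S₁.val == true]
33. n10.wid = true  [S₁.val == true]
34. n6.env = 25  [S₀.live + 18]
35. n6.val = false  [S₁.val == false]
36. n6.wid = true  [S₀.live > 6]
37. n0.env = -4  [S₀.live * -1 + 1]
38. n0.val = false  [A.cnt > 22]
39. n0.wid = true  [S₁.wid == true]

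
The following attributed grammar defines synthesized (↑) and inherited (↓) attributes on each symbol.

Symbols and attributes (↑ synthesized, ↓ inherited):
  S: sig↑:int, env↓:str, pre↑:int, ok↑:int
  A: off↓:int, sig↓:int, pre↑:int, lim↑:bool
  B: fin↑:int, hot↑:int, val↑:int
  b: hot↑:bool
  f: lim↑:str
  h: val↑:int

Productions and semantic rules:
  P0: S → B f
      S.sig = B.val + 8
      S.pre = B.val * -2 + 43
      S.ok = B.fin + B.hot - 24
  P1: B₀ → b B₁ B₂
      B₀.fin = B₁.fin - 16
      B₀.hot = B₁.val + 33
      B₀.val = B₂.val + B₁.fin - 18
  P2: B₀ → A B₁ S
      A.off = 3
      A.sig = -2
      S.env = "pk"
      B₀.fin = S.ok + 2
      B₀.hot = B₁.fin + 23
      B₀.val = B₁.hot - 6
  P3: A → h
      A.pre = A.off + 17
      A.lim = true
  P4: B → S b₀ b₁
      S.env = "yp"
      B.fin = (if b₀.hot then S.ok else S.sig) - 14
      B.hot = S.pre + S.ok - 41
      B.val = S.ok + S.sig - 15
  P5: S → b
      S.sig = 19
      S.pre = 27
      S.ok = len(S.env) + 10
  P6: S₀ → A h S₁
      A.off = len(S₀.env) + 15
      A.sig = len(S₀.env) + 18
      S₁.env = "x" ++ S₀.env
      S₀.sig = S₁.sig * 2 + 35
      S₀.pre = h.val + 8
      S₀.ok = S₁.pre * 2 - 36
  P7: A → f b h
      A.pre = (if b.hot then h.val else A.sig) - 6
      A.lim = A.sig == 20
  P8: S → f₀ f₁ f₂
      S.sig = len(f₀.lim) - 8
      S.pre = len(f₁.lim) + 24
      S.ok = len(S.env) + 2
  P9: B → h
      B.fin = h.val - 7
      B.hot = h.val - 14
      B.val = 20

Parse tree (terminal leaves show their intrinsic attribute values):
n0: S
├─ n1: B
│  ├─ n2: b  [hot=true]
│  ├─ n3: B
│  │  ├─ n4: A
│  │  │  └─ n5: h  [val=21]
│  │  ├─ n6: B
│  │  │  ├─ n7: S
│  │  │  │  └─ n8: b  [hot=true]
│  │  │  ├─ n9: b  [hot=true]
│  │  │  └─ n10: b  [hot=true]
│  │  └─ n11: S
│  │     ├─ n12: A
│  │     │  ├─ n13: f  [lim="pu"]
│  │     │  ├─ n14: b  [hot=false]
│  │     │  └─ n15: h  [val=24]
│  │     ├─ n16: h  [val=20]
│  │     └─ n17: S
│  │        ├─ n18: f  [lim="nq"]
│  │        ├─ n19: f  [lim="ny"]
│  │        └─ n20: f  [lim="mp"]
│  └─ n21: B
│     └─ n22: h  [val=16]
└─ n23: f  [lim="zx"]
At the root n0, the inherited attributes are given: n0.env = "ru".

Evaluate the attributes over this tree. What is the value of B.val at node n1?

20

1. n0.env = "ru"  [given at root]
2. n2.hot = true  [terminal]
3. n4.off = 3  [3]
4. n4.sig = -2  [-2]
5. n5.val = 21  [terminal]
6. n4.pre = 20  [A.off + 17]
7. n4.lim = true  [true]
8. n7.env = "yp"  ["yp"]
9. n8.hot = true  [terminal]
10. n7.sig = 19  [19]
11. n7.pre = 27  [27]
12. n7.ok = 12  [len(S.env) + 10]
13. n9.hot = true  [terminal]
14. n10.hot = true  [terminal]
15. n6.fin = -2  [(if b₀.hot then S.ok else S.sig) - 14]
16. n6.hot = -2  [S.pre + S.ok - 41]
17. n6.val = 16  [S.ok + S.sig - 15]
18. n11.env = "pk"  ["pk"]
19. n12.off = 17  [len(S₀.env) + 15]
20. n12.sig = 20  [len(S₀.env) + 18]
21. n13.lim = "pu"  [terminal]
22. n14.hot = false  [terminal]
23. n15.val = 24  [terminal]
24. n12.pre = 14  [(if b.hot then h.val else A.sig) - 6]
25. n12.lim = true  [A.sig == 20]
26. n16.val = 20  [terminal]
27. n17.env = "xpk"  ["x" ++ S₀.env]
28. n18.lim = "nq"  [terminal]
29. n19.lim = "ny"  [terminal]
30. n20.lim = "mp"  [terminal]
31. n17.sig = -6  [len(f₀.lim) - 8]
32. n17.pre = 26  [len(f₁.lim) + 24]
33. n17.ok = 5  [len(S.env) + 2]
34. n11.sig = 23  [S₁.sig * 2 + 35]
35. n11.pre = 28  [h.val + 8]
36. n11.ok = 16  [S₁.pre * 2 - 36]
37. n3.fin = 18  [S.ok + 2]
38. n3.hot = 21  [B₁.fin + 23]
39. n3.val = -8  [B₁.hot - 6]
40. n22.val = 16  [terminal]
41. n21.fin = 9  [h.val - 7]
42. n21.hot = 2  [h.val - 14]
43. n21.val = 20  [20]
44. n1.fin = 2  [B₁.fin - 16]
45. n1.hot = 25  [B₁.val + 33]
46. n1.val = 20  [B₂.val + B₁.fin - 18]
47. n23.lim = "zx"  [terminal]
48. n0.sig = 28  [B.val + 8]
49. n0.pre = 3  [B.val * -2 + 43]
50. n0.ok = 3  [B.fin + B.hot - 24]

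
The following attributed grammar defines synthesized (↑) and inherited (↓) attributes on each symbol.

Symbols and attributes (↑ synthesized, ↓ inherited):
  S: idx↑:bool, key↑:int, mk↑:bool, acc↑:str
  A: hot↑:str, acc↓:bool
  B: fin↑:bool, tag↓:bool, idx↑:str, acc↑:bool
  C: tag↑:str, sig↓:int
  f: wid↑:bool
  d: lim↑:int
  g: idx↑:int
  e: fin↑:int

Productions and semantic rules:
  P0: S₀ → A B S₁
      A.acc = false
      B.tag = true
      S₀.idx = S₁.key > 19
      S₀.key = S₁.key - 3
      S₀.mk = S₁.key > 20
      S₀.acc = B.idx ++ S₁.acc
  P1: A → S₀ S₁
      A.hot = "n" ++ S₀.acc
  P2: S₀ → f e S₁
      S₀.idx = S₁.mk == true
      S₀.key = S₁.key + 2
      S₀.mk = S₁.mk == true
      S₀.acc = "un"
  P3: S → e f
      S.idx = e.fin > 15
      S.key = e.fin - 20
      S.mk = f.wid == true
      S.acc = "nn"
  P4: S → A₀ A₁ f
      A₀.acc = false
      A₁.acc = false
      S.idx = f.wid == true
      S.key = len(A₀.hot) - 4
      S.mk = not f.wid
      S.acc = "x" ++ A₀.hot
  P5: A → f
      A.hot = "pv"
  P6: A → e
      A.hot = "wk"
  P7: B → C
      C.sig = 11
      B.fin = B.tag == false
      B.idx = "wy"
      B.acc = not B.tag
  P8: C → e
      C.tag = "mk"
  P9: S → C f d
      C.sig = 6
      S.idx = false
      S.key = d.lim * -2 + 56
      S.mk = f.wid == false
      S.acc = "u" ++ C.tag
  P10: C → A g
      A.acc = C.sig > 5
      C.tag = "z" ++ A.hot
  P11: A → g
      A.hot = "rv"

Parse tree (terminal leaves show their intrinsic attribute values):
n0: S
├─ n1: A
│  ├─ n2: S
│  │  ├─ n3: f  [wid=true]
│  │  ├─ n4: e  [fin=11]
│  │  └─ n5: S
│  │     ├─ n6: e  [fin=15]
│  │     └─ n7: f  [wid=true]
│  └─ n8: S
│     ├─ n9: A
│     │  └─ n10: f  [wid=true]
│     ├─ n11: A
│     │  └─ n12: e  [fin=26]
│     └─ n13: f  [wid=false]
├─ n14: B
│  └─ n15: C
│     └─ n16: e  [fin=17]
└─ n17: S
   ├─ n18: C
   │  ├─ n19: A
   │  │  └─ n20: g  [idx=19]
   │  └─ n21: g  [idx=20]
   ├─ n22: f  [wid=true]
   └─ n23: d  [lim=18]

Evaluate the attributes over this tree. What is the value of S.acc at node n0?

1. n1.acc = false  [false]
2. n3.wid = true  [terminal]
3. n4.fin = 11  [terminal]
4. n6.fin = 15  [terminal]
5. n7.wid = true  [terminal]
6. n5.idx = false  [e.fin > 15]
7. n5.key = -5  [e.fin - 20]
8. n5.mk = true  [f.wid == true]
9. n5.acc = "nn"  ["nn"]
10. n2.idx = true  [S₁.mk == true]
11. n2.key = -3  [S₁.key + 2]
12. n2.mk = true  [S₁.mk == true]
13. n2.acc = "un"  ["un"]
14. n9.acc = false  [false]
15. n10.wid = true  [terminal]
16. n9.hot = "pv"  ["pv"]
17. n11.acc = false  [false]
18. n12.fin = 26  [terminal]
19. n11.hot = "wk"  ["wk"]
20. n13.wid = false  [terminal]
21. n8.idx = false  [f.wid == true]
22. n8.key = -2  [len(A₀.hot) - 4]
23. n8.mk = true  [not f.wid]
24. n8.acc = "xpv"  ["x" ++ A₀.hot]
25. n1.hot = "nun"  ["n" ++ S₀.acc]
26. n14.tag = true  [true]
27. n15.sig = 11  [11]
28. n16.fin = 17  [terminal]
29. n15.tag = "mk"  ["mk"]
30. n14.fin = false  [B.tag == false]
31. n14.idx = "wy"  ["wy"]
32. n14.acc = false  [not B.tag]
33. n18.sig = 6  [6]
34. n19.acc = true  [C.sig > 5]
35. n20.idx = 19  [terminal]
36. n19.hot = "rv"  ["rv"]
37. n21.idx = 20  [terminal]
38. n18.tag = "zrv"  ["z" ++ A.hot]
39. n22.wid = true  [terminal]
40. n23.lim = 18  [terminal]
41. n17.idx = false  [false]
42. n17.key = 20  [d.lim * -2 + 56]
43. n17.mk = false  [f.wid == false]
44. n17.acc = "uzrv"  ["u" ++ C.tag]
45. n0.idx = true  [S₁.key > 19]
46. n0.key = 17  [S₁.key - 3]
47. n0.mk = false  [S₁.key > 20]
48. n0.acc = "wyuzrv"  [B.idx ++ S₁.acc]

"wyuzrv"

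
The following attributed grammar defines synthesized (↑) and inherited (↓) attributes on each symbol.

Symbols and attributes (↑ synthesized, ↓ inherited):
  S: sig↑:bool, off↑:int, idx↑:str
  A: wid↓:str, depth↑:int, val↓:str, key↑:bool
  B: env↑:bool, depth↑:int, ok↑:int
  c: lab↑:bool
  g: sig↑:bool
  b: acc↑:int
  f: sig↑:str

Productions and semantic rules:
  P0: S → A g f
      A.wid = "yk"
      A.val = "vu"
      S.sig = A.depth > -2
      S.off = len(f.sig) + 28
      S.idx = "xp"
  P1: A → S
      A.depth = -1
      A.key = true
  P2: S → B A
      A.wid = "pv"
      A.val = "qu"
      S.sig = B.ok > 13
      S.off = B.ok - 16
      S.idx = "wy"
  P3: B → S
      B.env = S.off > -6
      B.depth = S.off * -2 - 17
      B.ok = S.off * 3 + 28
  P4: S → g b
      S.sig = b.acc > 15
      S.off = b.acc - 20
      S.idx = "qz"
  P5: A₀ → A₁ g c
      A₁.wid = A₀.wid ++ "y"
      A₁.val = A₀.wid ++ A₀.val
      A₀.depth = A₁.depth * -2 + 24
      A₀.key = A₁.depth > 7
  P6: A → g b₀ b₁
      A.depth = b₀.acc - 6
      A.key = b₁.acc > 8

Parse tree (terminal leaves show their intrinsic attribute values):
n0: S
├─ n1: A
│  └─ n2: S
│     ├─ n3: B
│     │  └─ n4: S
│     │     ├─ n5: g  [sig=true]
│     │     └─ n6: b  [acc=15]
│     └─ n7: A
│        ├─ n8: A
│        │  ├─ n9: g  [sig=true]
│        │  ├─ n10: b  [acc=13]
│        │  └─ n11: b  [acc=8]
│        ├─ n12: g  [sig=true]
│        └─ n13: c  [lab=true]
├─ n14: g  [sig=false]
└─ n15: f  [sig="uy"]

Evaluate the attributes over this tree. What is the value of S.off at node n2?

1. n1.wid = "yk"  ["yk"]
2. n1.val = "vu"  ["vu"]
3. n5.sig = true  [terminal]
4. n6.acc = 15  [terminal]
5. n4.sig = false  [b.acc > 15]
6. n4.off = -5  [b.acc - 20]
7. n4.idx = "qz"  ["qz"]
8. n3.env = true  [S.off > -6]
9. n3.depth = -7  [S.off * -2 - 17]
10. n3.ok = 13  [S.off * 3 + 28]
11. n7.wid = "pv"  ["pv"]
12. n7.val = "qu"  ["qu"]
13. n8.wid = "pvy"  [A₀.wid ++ "y"]
14. n8.val = "pvqu"  [A₀.wid ++ A₀.val]
15. n9.sig = true  [terminal]
16. n10.acc = 13  [terminal]
17. n11.acc = 8  [terminal]
18. n8.depth = 7  [b₀.acc - 6]
19. n8.key = false  [b₁.acc > 8]
20. n12.sig = true  [terminal]
21. n13.lab = true  [terminal]
22. n7.depth = 10  [A₁.depth * -2 + 24]
23. n7.key = false  [A₁.depth > 7]
24. n2.sig = false  [B.ok > 13]
25. n2.off = -3  [B.ok - 16]
26. n2.idx = "wy"  ["wy"]
27. n1.depth = -1  [-1]
28. n1.key = true  [true]
29. n14.sig = false  [terminal]
30. n15.sig = "uy"  [terminal]
31. n0.sig = true  [A.depth > -2]
32. n0.off = 30  [len(f.sig) + 28]
33. n0.idx = "xp"  ["xp"]

-3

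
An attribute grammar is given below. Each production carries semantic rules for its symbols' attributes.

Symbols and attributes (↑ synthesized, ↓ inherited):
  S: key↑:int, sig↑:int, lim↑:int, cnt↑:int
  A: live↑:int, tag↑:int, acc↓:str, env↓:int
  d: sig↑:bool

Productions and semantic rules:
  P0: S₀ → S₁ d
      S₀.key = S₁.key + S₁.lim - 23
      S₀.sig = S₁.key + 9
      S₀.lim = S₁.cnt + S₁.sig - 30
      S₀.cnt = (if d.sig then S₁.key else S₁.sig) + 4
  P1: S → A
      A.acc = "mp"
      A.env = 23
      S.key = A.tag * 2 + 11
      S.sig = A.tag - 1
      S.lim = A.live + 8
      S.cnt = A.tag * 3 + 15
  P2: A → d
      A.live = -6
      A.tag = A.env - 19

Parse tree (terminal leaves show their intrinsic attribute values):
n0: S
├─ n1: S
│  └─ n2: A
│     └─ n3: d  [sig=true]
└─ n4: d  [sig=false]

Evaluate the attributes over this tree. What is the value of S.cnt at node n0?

7

1. n2.acc = "mp"  ["mp"]
2. n2.env = 23  [23]
3. n3.sig = true  [terminal]
4. n2.live = -6  [-6]
5. n2.tag = 4  [A.env - 19]
6. n1.key = 19  [A.tag * 2 + 11]
7. n1.sig = 3  [A.tag - 1]
8. n1.lim = 2  [A.live + 8]
9. n1.cnt = 27  [A.tag * 3 + 15]
10. n4.sig = false  [terminal]
11. n0.key = -2  [S₁.key + S₁.lim - 23]
12. n0.sig = 28  [S₁.key + 9]
13. n0.lim = 0  [S₁.cnt + S₁.sig - 30]
14. n0.cnt = 7  [(if d.sig then S₁.key else S₁.sig) + 4]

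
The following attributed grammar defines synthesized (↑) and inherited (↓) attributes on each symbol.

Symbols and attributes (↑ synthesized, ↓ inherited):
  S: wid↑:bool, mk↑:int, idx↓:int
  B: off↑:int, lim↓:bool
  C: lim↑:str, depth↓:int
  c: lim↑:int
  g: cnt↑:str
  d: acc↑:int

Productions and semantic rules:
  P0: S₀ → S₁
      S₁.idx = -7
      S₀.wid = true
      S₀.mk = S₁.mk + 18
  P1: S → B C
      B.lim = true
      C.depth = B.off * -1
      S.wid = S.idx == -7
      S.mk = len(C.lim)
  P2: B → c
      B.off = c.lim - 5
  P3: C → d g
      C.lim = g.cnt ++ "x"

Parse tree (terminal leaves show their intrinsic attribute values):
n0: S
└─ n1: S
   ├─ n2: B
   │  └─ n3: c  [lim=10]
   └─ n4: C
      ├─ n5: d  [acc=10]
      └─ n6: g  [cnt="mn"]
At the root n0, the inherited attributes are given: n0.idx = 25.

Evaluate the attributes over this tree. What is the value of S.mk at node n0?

21

1. n0.idx = 25  [given at root]
2. n1.idx = -7  [-7]
3. n2.lim = true  [true]
4. n3.lim = 10  [terminal]
5. n2.off = 5  [c.lim - 5]
6. n4.depth = -5  [B.off * -1]
7. n5.acc = 10  [terminal]
8. n6.cnt = "mn"  [terminal]
9. n4.lim = "mnx"  [g.cnt ++ "x"]
10. n1.wid = true  [S.idx == -7]
11. n1.mk = 3  [len(C.lim)]
12. n0.wid = true  [true]
13. n0.mk = 21  [S₁.mk + 18]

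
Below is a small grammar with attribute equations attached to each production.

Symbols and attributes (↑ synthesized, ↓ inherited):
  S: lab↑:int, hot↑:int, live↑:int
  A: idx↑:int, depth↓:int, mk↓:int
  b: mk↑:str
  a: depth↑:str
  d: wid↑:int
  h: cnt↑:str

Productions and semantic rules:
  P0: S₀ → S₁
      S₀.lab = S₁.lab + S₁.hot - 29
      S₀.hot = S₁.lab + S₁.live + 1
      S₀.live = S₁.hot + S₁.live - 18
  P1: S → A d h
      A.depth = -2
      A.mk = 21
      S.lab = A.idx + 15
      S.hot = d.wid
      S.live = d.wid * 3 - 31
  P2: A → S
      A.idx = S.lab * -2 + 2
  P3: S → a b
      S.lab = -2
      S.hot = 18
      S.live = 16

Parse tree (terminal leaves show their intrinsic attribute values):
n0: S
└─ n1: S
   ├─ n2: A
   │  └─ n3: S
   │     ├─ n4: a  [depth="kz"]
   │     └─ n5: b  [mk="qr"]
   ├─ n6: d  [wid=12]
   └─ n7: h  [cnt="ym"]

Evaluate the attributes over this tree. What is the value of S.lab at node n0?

1. n2.depth = -2  [-2]
2. n2.mk = 21  [21]
3. n4.depth = "kz"  [terminal]
4. n5.mk = "qr"  [terminal]
5. n3.lab = -2  [-2]
6. n3.hot = 18  [18]
7. n3.live = 16  [16]
8. n2.idx = 6  [S.lab * -2 + 2]
9. n6.wid = 12  [terminal]
10. n7.cnt = "ym"  [terminal]
11. n1.lab = 21  [A.idx + 15]
12. n1.hot = 12  [d.wid]
13. n1.live = 5  [d.wid * 3 - 31]
14. n0.lab = 4  [S₁.lab + S₁.hot - 29]
15. n0.hot = 27  [S₁.lab + S₁.live + 1]
16. n0.live = -1  [S₁.hot + S₁.live - 18]

4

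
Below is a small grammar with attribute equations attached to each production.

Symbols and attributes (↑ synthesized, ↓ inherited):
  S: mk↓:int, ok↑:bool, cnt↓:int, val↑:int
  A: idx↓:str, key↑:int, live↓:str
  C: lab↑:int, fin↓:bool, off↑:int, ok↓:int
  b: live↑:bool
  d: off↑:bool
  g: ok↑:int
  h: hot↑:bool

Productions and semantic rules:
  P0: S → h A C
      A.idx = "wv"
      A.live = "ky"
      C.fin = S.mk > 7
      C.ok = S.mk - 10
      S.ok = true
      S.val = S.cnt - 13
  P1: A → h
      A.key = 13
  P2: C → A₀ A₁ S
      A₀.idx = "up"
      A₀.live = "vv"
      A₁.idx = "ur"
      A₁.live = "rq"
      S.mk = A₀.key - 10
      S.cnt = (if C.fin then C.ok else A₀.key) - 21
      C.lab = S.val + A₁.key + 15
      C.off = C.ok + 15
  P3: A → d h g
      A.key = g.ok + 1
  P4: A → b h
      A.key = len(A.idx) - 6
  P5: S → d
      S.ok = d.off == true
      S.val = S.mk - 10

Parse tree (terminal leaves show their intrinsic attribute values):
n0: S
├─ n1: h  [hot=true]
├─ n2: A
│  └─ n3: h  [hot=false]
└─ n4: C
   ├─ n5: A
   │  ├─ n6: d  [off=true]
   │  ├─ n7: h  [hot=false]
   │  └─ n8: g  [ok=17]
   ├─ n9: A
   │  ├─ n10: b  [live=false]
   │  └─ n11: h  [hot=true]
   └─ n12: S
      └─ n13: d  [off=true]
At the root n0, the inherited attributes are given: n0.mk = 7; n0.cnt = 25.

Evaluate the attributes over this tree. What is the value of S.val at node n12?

-2

1. n0.mk = 7  [given at root]
2. n0.cnt = 25  [given at root]
3. n1.hot = true  [terminal]
4. n2.idx = "wv"  ["wv"]
5. n2.live = "ky"  ["ky"]
6. n3.hot = false  [terminal]
7. n2.key = 13  [13]
8. n4.fin = false  [S.mk > 7]
9. n4.ok = -3  [S.mk - 10]
10. n5.idx = "up"  ["up"]
11. n5.live = "vv"  ["vv"]
12. n6.off = true  [terminal]
13. n7.hot = false  [terminal]
14. n8.ok = 17  [terminal]
15. n5.key = 18  [g.ok + 1]
16. n9.idx = "ur"  ["ur"]
17. n9.live = "rq"  ["rq"]
18. n10.live = false  [terminal]
19. n11.hot = true  [terminal]
20. n9.key = -4  [len(A.idx) - 6]
21. n12.mk = 8  [A₀.key - 10]
22. n12.cnt = -3  [(if C.fin then C.ok else A₀.key) - 21]
23. n13.off = true  [terminal]
24. n12.ok = true  [d.off == true]
25. n12.val = -2  [S.mk - 10]
26. n4.lab = 9  [S.val + A₁.key + 15]
27. n4.off = 12  [C.ok + 15]
28. n0.ok = true  [true]
29. n0.val = 12  [S.cnt - 13]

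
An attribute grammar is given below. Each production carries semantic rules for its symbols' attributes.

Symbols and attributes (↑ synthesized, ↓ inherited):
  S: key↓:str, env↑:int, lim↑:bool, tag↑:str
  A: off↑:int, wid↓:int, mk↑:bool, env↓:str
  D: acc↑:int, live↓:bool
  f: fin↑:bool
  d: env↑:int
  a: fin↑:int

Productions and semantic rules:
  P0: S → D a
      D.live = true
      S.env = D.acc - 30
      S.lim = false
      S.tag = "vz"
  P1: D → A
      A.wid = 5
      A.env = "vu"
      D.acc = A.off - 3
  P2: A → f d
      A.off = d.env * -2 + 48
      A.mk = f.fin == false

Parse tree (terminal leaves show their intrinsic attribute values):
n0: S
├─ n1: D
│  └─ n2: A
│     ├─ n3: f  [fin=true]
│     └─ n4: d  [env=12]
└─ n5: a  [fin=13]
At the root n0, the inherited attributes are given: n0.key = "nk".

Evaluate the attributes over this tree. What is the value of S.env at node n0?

1. n0.key = "nk"  [given at root]
2. n1.live = true  [true]
3. n2.wid = 5  [5]
4. n2.env = "vu"  ["vu"]
5. n3.fin = true  [terminal]
6. n4.env = 12  [terminal]
7. n2.off = 24  [d.env * -2 + 48]
8. n2.mk = false  [f.fin == false]
9. n1.acc = 21  [A.off - 3]
10. n5.fin = 13  [terminal]
11. n0.env = -9  [D.acc - 30]
12. n0.lim = false  [false]
13. n0.tag = "vz"  ["vz"]

-9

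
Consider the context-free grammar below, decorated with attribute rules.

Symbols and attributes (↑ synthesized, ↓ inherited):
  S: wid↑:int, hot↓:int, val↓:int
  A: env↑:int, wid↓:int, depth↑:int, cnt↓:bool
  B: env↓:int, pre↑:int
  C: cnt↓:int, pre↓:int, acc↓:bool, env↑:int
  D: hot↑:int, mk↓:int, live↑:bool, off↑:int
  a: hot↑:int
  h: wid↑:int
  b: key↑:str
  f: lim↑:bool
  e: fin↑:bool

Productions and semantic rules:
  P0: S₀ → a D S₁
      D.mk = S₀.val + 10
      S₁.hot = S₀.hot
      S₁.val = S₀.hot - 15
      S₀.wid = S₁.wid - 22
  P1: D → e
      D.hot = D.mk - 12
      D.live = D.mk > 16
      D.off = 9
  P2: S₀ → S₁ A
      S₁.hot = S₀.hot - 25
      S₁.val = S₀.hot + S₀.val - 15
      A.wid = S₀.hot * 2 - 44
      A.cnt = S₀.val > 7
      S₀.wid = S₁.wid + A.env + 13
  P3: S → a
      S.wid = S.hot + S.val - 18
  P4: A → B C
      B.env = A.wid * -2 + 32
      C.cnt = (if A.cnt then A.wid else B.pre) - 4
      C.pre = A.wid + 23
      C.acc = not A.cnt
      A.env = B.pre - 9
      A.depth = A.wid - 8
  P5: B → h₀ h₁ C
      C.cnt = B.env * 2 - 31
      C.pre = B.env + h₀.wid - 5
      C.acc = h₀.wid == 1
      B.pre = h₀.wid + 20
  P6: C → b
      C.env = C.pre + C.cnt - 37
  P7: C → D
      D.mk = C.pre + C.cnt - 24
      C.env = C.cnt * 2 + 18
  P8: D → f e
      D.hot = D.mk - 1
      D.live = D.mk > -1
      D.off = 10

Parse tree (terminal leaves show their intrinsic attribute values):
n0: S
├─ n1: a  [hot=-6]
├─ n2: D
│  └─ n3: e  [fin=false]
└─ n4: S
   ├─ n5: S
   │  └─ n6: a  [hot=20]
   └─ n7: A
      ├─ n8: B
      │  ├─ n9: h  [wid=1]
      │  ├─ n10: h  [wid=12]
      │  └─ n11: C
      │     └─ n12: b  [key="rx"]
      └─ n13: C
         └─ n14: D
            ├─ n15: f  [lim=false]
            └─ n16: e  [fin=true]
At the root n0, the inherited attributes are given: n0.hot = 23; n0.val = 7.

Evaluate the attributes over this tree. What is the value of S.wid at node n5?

1. n0.hot = 23  [given at root]
2. n0.val = 7  [given at root]
3. n1.hot = -6  [terminal]
4. n2.mk = 17  [S₀.val + 10]
5. n3.fin = false  [terminal]
6. n2.hot = 5  [D.mk - 12]
7. n2.live = true  [D.mk > 16]
8. n2.off = 9  [9]
9. n4.hot = 23  [S₀.hot]
10. n4.val = 8  [S₀.hot - 15]
11. n5.hot = -2  [S₀.hot - 25]
12. n5.val = 16  [S₀.hot + S₀.val - 15]
13. n6.hot = 20  [terminal]
14. n5.wid = -4  [S.hot + S.val - 18]
15. n7.wid = 2  [S₀.hot * 2 - 44]
16. n7.cnt = true  [S₀.val > 7]
17. n8.env = 28  [A.wid * -2 + 32]
18. n9.wid = 1  [terminal]
19. n10.wid = 12  [terminal]
20. n11.cnt = 25  [B.env * 2 - 31]
21. n11.pre = 24  [B.env + h₀.wid - 5]
22. n11.acc = true  [h₀.wid == 1]
23. n12.key = "rx"  [terminal]
24. n11.env = 12  [C.pre + C.cnt - 37]
25. n8.pre = 21  [h₀.wid + 20]
26. n13.cnt = -2  [(if A.cnt then A.wid else B.pre) - 4]
27. n13.pre = 25  [A.wid + 23]
28. n13.acc = false  [not A.cnt]
29. n14.mk = -1  [C.pre + C.cnt - 24]
30. n15.lim = false  [terminal]
31. n16.fin = true  [terminal]
32. n14.hot = -2  [D.mk - 1]
33. n14.live = false  [D.mk > -1]
34. n14.off = 10  [10]
35. n13.env = 14  [C.cnt * 2 + 18]
36. n7.env = 12  [B.pre - 9]
37. n7.depth = -6  [A.wid - 8]
38. n4.wid = 21  [S₁.wid + A.env + 13]
39. n0.wid = -1  [S₁.wid - 22]

-4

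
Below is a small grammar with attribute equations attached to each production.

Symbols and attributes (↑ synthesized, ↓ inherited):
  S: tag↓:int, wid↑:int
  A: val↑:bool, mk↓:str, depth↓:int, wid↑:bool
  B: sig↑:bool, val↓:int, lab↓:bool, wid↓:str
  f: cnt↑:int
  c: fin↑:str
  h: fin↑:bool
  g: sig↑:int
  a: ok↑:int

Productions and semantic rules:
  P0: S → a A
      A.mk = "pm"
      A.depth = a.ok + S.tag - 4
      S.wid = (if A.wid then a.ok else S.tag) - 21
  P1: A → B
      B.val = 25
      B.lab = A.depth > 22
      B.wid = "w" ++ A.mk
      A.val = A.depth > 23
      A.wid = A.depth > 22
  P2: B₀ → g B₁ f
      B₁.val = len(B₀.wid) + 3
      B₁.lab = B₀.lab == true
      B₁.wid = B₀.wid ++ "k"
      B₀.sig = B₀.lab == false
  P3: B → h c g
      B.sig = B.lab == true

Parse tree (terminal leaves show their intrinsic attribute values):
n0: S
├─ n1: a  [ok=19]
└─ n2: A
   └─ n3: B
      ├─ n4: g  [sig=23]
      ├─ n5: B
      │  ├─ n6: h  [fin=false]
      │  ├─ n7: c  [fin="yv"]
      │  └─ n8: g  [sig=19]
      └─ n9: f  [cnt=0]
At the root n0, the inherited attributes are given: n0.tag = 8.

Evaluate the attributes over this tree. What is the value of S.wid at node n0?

-2

1. n0.tag = 8  [given at root]
2. n1.ok = 19  [terminal]
3. n2.mk = "pm"  ["pm"]
4. n2.depth = 23  [a.ok + S.tag - 4]
5. n3.val = 25  [25]
6. n3.lab = true  [A.depth > 22]
7. n3.wid = "wpm"  ["w" ++ A.mk]
8. n4.sig = 23  [terminal]
9. n5.val = 6  [len(B₀.wid) + 3]
10. n5.lab = true  [B₀.lab == true]
11. n5.wid = "wpmk"  [B₀.wid ++ "k"]
12. n6.fin = false  [terminal]
13. n7.fin = "yv"  [terminal]
14. n8.sig = 19  [terminal]
15. n5.sig = true  [B.lab == true]
16. n9.cnt = 0  [terminal]
17. n3.sig = false  [B₀.lab == false]
18. n2.val = false  [A.depth > 23]
19. n2.wid = true  [A.depth > 22]
20. n0.wid = -2  [(if A.wid then a.ok else S.tag) - 21]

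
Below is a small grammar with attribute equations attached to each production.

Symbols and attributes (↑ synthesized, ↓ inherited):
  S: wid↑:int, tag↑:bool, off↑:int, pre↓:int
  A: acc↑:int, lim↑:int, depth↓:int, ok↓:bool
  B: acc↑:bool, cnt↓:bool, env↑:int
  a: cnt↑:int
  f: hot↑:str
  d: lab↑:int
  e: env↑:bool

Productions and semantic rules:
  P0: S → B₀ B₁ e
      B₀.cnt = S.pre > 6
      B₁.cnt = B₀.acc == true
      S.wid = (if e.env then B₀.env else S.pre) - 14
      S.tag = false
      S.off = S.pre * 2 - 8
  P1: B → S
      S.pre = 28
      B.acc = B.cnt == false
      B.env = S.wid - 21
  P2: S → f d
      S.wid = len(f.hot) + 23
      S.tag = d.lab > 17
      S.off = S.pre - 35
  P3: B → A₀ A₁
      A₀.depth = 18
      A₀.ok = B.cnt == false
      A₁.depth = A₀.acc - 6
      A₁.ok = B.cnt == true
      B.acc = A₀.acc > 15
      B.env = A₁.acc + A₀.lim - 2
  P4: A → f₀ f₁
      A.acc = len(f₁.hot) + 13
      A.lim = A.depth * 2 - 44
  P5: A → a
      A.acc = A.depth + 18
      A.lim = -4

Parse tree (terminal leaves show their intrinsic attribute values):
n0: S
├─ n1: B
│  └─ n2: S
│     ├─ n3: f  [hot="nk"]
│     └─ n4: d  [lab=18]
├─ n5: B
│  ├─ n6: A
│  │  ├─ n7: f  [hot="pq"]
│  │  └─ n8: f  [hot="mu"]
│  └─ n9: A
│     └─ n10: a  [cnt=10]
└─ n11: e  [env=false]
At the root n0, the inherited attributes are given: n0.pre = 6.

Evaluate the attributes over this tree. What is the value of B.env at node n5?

17

1. n0.pre = 6  [given at root]
2. n1.cnt = false  [S.pre > 6]
3. n2.pre = 28  [28]
4. n3.hot = "nk"  [terminal]
5. n4.lab = 18  [terminal]
6. n2.wid = 25  [len(f.hot) + 23]
7. n2.tag = true  [d.lab > 17]
8. n2.off = -7  [S.pre - 35]
9. n1.acc = true  [B.cnt == false]
10. n1.env = 4  [S.wid - 21]
11. n5.cnt = true  [B₀.acc == true]
12. n6.depth = 18  [18]
13. n6.ok = false  [B.cnt == false]
14. n7.hot = "pq"  [terminal]
15. n8.hot = "mu"  [terminal]
16. n6.acc = 15  [len(f₁.hot) + 13]
17. n6.lim = -8  [A.depth * 2 - 44]
18. n9.depth = 9  [A₀.acc - 6]
19. n9.ok = true  [B.cnt == true]
20. n10.cnt = 10  [terminal]
21. n9.acc = 27  [A.depth + 18]
22. n9.lim = -4  [-4]
23. n5.acc = false  [A₀.acc > 15]
24. n5.env = 17  [A₁.acc + A₀.lim - 2]
25. n11.env = false  [terminal]
26. n0.wid = -8  [(if e.env then B₀.env else S.pre) - 14]
27. n0.tag = false  [false]
28. n0.off = 4  [S.pre * 2 - 8]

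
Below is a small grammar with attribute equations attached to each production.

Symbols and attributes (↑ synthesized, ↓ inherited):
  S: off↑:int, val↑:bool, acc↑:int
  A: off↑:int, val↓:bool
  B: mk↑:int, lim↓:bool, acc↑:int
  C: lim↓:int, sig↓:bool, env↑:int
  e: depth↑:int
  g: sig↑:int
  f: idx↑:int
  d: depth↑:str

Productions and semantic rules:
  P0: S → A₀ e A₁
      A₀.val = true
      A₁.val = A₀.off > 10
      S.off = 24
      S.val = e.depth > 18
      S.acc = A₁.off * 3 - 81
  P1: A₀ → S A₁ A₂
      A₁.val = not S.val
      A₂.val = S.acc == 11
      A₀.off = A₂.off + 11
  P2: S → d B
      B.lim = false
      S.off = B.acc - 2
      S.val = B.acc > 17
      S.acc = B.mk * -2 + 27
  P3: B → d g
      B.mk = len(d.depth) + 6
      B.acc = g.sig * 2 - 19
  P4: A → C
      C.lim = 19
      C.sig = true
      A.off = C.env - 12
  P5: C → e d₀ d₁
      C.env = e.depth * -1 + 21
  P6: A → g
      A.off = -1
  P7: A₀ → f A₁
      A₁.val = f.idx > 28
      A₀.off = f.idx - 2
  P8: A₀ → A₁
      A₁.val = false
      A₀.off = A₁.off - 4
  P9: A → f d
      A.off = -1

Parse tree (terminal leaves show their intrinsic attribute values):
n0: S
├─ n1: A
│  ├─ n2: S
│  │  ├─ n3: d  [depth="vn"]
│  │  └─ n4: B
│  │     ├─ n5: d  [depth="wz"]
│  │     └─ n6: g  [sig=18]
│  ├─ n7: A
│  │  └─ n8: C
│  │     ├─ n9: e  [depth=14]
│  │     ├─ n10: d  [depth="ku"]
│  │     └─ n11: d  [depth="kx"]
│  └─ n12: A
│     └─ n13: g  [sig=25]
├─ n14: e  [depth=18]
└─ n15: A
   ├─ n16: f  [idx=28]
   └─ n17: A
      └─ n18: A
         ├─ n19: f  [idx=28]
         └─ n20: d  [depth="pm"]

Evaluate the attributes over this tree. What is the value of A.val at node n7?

1. n1.val = true  [true]
2. n3.depth = "vn"  [terminal]
3. n4.lim = false  [false]
4. n5.depth = "wz"  [terminal]
5. n6.sig = 18  [terminal]
6. n4.mk = 8  [len(d.depth) + 6]
7. n4.acc = 17  [g.sig * 2 - 19]
8. n2.off = 15  [B.acc - 2]
9. n2.val = false  [B.acc > 17]
10. n2.acc = 11  [B.mk * -2 + 27]
11. n7.val = true  [not S.val]
12. n8.lim = 19  [19]
13. n8.sig = true  [true]
14. n9.depth = 14  [terminal]
15. n10.depth = "ku"  [terminal]
16. n11.depth = "kx"  [terminal]
17. n8.env = 7  [e.depth * -1 + 21]
18. n7.off = -5  [C.env - 12]
19. n12.val = true  [S.acc == 11]
20. n13.sig = 25  [terminal]
21. n12.off = -1  [-1]
22. n1.off = 10  [A₂.off + 11]
23. n14.depth = 18  [terminal]
24. n15.val = false  [A₀.off > 10]
25. n16.idx = 28  [terminal]
26. n17.val = false  [f.idx > 28]
27. n18.val = false  [false]
28. n19.idx = 28  [terminal]
29. n20.depth = "pm"  [terminal]
30. n18.off = -1  [-1]
31. n17.off = -5  [A₁.off - 4]
32. n15.off = 26  [f.idx - 2]
33. n0.off = 24  [24]
34. n0.val = false  [e.depth > 18]
35. n0.acc = -3  [A₁.off * 3 - 81]

true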